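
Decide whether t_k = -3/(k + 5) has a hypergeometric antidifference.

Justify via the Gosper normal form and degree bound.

r(k) = (k + 5)/(k + 6) after simplifying.
Take A(k)=k + 5, B(k)=k + 6, C(k)=1.
Need (k + 5)·f(k+1) − (k + 5)·f(k) = 1.
From deg A=1, deg B=1, deg C=0: d=0.
f = c0 ⇒ A·f(k+1) − B(k−1)·f(k) − C = -1. The system {-1 = 0} is inconsistent; no antidifference.

No — t_k has no hypergeometric antidifference.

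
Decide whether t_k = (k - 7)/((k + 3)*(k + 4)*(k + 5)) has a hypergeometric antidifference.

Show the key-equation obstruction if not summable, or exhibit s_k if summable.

Yes. s_k = k*(-k - 13)/(6*(k + 3)*(k + 4)).

r(k) = (k - 6)*(k + 3)/((k - 7)*(k + 6)) after simplifying.
Normal form (A,B,C) = (k + 3, k + 6, k - 7).
Set up (k + 3)·f(k+1) − (k + 5)·f(k) − (k - 7) = 0.
Bound: deg f ≤ 2.
Solving with deg f ≤ 2: f(k) = -k*(k + 13)/6.
R(k) = B(k−1)·f(k)/C(k) = -k*(k + 5)*(k + 13)/(6*(k - 7)); s_k = R·t_k = k*(-k - 13)/(6*(k + 3)*(k + 4)).
Check: Δs_k = (k - 7)/(k**3 + 12*k**2 + 47*k + 60). ✓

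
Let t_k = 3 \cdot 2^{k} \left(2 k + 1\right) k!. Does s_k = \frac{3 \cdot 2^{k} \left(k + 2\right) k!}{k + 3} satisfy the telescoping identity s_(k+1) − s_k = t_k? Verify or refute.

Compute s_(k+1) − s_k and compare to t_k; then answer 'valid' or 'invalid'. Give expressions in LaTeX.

Invalid: residual - \frac{3 \cdot 2^{k} \left(2 k^{2} + 7 k + 2\right) k!}{\left(k + 3\right) \left(k + 4\right)} ≠ 0.

s_(k+1) = 6*2**k*(k + 3)*factorial(k + 1)/(k + 4)
s_(k+1) − s_k = 3*2**k*(2*k + 5)*(k**2 + 4*k + 2)*factorial(k)/((k + 3)*(k + 4))
(s_(k+1) − s_k) − t_k = -3*2**k*(2*k**2 + 7*k + 2)*factorial(k)/((k + 3)*(k + 4))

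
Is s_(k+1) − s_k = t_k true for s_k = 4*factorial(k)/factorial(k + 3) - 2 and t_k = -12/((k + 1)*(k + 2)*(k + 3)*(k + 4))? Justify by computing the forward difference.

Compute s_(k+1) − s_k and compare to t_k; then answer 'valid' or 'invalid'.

s_(k+1) = 4*factorial(k + 1)/factorial(k + 4) - 2
s_(k+1) − s_k = -12/((k + 1)*(k + 2)*(k + 3)*(k + 4))
(s_(k+1) − s_k) − t_k = 0

valid (s_(k+1) − s_k reduces to t_k)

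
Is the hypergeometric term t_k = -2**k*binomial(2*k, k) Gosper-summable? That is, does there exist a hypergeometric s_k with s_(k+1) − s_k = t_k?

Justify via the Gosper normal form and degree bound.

No. Not Gosper-summable.

The ratio is 4*(2*k + 1)/(k + 1).
So A=8*k + 4 and B=k + 1, with C=1.
Solve (8*k + 4)·f(k+1) − (k)·f(k) = 1.
Degrees (1,1,0) ⇒ d ≤ -1.
Bound -1 < 0, so the key equation has no polynomial solution.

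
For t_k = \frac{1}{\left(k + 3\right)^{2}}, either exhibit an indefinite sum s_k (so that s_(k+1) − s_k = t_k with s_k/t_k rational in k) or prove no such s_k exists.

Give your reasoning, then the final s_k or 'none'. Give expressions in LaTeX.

t_(k+1)/t_k = (k + 3)**2/(k + 4)**2.
Factor: A=k**2 + 6*k + 9; B=k**2 + 8*k + 16; C=1.
Solve (k**2 + 6*k + 9)·f(k+1) − (k**2 + 6*k + 9)·f(k) = 1.
Degrees (2,2,0) ⇒ d ≤ 0.
Write f(k) = c0. Then LHS − RHS = -1, requiring -1 = 0: contradictory. No certificate.

no hypergeometric antidifference exists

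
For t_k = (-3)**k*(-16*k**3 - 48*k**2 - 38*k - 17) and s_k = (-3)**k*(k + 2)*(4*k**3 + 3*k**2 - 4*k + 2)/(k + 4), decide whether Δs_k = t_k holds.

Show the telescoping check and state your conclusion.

Invalid: residual (-3)**k*(32*k**4 + 232*k**3 + 466*k**2 + 330*k + 140)/(k**2 + 9*k + 20) ≠ 0.

s_(k+1) = 3*(-3)**k*(k + 3)*(4*k - 4*(k + 1)**3 - 3*(k + 1)**2 + 2)/(k + 5)
s_(k+1) − s_k = (-3)**k*(-16*k**5 - 160*k**4 - 558*k**3 - 853*k**2 - 583*k - 200)/(k**2 + 9*k + 20)
(s_(k+1) − s_k) − t_k = (-3)**k*(32*k**4 + 232*k**3 + 466*k**2 + 330*k + 140)/(k**2 + 9*k + 20)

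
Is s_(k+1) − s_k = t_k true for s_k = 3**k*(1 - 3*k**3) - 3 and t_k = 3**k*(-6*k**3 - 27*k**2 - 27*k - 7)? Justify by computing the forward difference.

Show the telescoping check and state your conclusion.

s_(k+1) = 3*3**k*(1 - 3*(k + 1)**3) - 3
s_(k+1) − s_k = 3**k*(3*k**3 - 9*(k + 1)**3 + 2)
(s_(k+1) − s_k) − t_k = 0

Valid — Δs_k = t_k.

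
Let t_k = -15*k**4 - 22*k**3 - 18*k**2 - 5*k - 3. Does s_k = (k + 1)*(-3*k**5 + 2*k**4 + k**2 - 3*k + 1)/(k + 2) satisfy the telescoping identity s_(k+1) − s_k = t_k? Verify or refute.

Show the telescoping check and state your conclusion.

s_(k+1) = -(k + 2)*(3*k + 3*(k + 1)**5 - 2*(k + 1)**4 - (k + 1)**2 + 2)/(k + 3)
s_(k+1) − s_k = (-15*k**6 - 85*k**5 - 164*k**4 - 165*k**3 - 94*k**2 - 35*k - 11)/(k**2 + 5*k + 6)
(s_(k+1) − s_k) − t_k = (12*k**5 + 54*k**4 + 62*k**3 + 42*k**2 + 10*k + 7)/(k**2 + 5*k + 6)

Invalid: residual (12*k**5 + 54*k**4 + 62*k**3 + 42*k**2 + 10*k + 7)/(k**2 + 5*k + 6) ≠ 0.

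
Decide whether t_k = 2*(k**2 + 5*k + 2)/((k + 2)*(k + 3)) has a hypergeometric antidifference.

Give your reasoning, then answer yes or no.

The ratio is (k + 2)*(5*k + (k + 1)**2 + 7)/((k + 4)*(k**2 + 5*k + 2)).
Gosper form: A/B · C(k+1)/C(k) with A=k + 2, B=k + 4, C=k**2 + 5*k + 2.
Solve (k + 2)·f(k+1) − (k + 3)·f(k) = k**2 + 5*k + 2.
deg f ≤ 2 (via 1,1,2).
Match coefficients ⇒ f(k) = k**2.
Certificate R = B(k−1)f/C = k**2*(k + 3)/(k**2 + 5*k + 2) gives s_k = 2*k**2/(k + 2).
Verify: 2*(k**2 + 5*k + 2)/(k**2 + 5*k + 6) matches t_k.

Yes. s_k = 2*k**2/(k + 2).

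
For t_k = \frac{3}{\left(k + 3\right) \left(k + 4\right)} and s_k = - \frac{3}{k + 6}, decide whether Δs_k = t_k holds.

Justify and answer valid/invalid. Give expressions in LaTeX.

Invalid: residual \frac{18 \left(- k - 5\right)}{k^{4} + 20 k^{3} + 145 k^{2} + 450 k + 504} ≠ 0.

s_(k+1) = -3/(k + 7)
s_(k+1) − s_k = 3/((k + 6)*(k + 7))
(s_(k+1) − s_k) − t_k = 18*(-k - 5)/(k**4 + 20*k**3 + 145*k**2 + 450*k + 504)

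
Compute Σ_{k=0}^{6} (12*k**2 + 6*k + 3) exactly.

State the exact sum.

Compute t_(k+1)/t_k: get (4*k**2 + 10*k + 7)/(4*k**2 + 2*k + 1).
A = 1, B = 1, C = k**2 + k/2 + 1/4.
f must satisfy (1)·f(k+1) − (1)·f(k) = k**2 + k/2 + 1/4.
Bound: deg f ≤ 3.
Coefficient equations give f(k) = k*(4*k**2 - 3*k + 2)/12.
Get s_k = R·t_k = k*(4*k**2 - 3*k + 2) with R(k) = B(k−1)f(k)/C(k) = k*(4*k**2 - 3*k + 2)/(3*(4*k**2 + 2*k + 1)).
Δs = 12*k**2 + 6*k + 3, as required.
Telescoping: Σ = s_(7) − s_(0) = 1239 − (0) = 1239.

Σ = 1239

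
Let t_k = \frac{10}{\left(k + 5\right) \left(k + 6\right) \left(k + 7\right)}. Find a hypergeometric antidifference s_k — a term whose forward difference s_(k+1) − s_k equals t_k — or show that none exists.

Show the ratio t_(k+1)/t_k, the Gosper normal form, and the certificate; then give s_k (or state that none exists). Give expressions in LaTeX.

s_k = \frac{k \left(k + 11\right)}{6 \left(k + 5\right) \left(k + 6\right)}

t_(k+1)/t_k = (k + 5)/(k + 8).
So A=k + 5 and B=k + 8, with C=1.
Solve (k + 5)·f(k+1) − (k + 7)·f(k) = 1.
Degrees (1,1,0) ⇒ d ≤ 2.
Solving with deg f ≤ 2: f(k) = k*(k + 11)/60.
R(k) = B(k−1)·f(k)/C(k) = k*(k + 7)*(k + 11)/60; s_k = R·t_k = k*(k + 11)/(6*(k + 5)*(k + 6)).
s_(k+1) − s_k = 10/(k**3 + 18*k**2 + 107*k + 210) = t_k.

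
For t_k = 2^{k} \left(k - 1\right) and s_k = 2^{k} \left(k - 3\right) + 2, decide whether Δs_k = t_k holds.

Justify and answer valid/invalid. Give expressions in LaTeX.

s_(k+1) = 2*2**k*(k - 2) + 2
s_(k+1) − s_k = 2**k*(k - 1)
(s_(k+1) − s_k) − t_k = 0

Valid: the claim telescopes to t_k.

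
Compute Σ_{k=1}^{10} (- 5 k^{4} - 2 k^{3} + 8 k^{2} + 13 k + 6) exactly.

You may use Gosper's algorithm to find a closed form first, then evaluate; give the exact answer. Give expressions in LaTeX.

r(k) = (5*k**4 + 22*k**3 + 28*k**2 - 3*k - 20)/(5*k**4 + 2*k**3 - 8*k**2 - 13*k - 6) after simplifying.
Gosper form: A/B · C(k+1)/C(k) with A=1, B=1, C=k**4 + 2*k**3/5 - 8*k**2/5 - 13*k/5 - 6/5.
Solve (1)·f(k+1) − (1)·f(k) = k**4 + 2*k**3/5 - 8*k**2/5 - 13*k/5 - 6/5.
d = 5 from the (0,0,4) case.
Coefficient equations give f(k) = k*(k**4 - 2*k**3 - 2*k**2 - 2*k - 1)/5.
R(k) = B(k−1)·f(k)/C(k) = k*(k**4 - 2*k**3 - 2*k**2 - 2*k - 1)/(5*k**4 + 2*k**3 - 8*k**2 - 13*k - 6); s_k = R·t_k = k*(-k**4 + 2*k**3 + 2*k**2 + 2*k + 1).
Δs = -5*k**4 - 2*k**3 + 8*k**2 + 13*k + 6, as required.
Σ_(k=1)^(10) t_k = s_(11) − s_(1) = -128854 − (6) = -128860.

Σ = -128860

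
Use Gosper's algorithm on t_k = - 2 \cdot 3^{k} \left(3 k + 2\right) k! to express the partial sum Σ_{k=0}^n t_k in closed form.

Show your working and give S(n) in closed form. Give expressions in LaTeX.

S(n) = - 6 \cdot 3^{n} \left(n + 1\right)! + 2

Compute t_(k+1)/t_k: get 3*(k + 1)*(3*k + 5)/(3*k + 2).
Factor: A=3*k + 3; B=1; C=k + 2/3.
Need (3*k + 3)·f(k+1) − (1)·f(k) = k + 2/3.
Bound: deg f ≤ 0.
Match coefficients ⇒ f(k) = 1/3.
So s_k = (B(k−1)f/C)·t_k = (1/(3*k + 2))·t_k = -2*3**k*factorial(k).
Check: Δs_k = -2*3**k*(3*k + 2)*factorial(k). ✓
Evaluate: s_(n+1) = -6*3**n*factorial(n + 1); subtract s_(0) = -2 ⇒ S(n) = -6*3**n*factorial(n + 1) + 2.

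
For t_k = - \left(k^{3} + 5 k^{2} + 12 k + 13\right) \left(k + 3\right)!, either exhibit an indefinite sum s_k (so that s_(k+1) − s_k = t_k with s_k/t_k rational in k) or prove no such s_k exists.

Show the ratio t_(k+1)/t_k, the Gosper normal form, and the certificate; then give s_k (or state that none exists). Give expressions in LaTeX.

Ratio r(k) = (k**4 + 12*k**3 + 57*k**2 + 131*k + 124)/(k**3 + 5*k**2 + 12*k + 13).
Gosper form: A/B · C(k+1)/C(k) with A=k + 4, B=1, C=k**3 + 5*k**2 + 12*k + 13.
Need (k + 4)·f(k+1) − (1)·f(k) = k**3 + 5*k**2 + 12*k + 13.
deg f ≤ 2 (via 1,0,3).
Solve for f: f(k) = k**2 + 3 (degree 2 ≤ 2).
So s_k = (B(k−1)f/C)·t_k = ((k**2 + 3)/(k**3 + 5*k**2 + 12*k + 13))·t_k = -(k**2 + 3)*factorial(k + 3).
s_(k+1) − s_k = -(k**3 + 5*k**2 + 12*k + 13)*factorial(k + 3) = t_k.

s_k = - \left(k^{2} + 3\right) \left(k + 3\right)!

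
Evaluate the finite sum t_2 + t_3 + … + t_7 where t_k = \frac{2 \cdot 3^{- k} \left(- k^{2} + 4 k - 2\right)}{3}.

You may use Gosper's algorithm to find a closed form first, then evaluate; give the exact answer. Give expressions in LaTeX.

Σ = 770/6561

Compute t_(k+1)/t_k: get (k**2 - 2*k - 1)/(3*(k**2 - 4*k + 2)).
So A=1/3 and B=1, with C=k**2 - 4*k + 2.
Set up (1/3)·f(k+1) − (1)·f(k) − (k**2 - 4*k + 2) = 0.
Degrees (0,0,2) ⇒ d ≤ 2.
Solve for f: f(k) = -3*(k**2 - 3*k + 1)/2 (degree 2 ≤ 2).
Then R = B(k−1)f/C = -3*(k**2 - 3*k + 1)/(2*(k**2 - 4*k + 2)), so s_k = R(k)·t_k = (k**2 - 3*k + 1)/3**k.
Δs = 2*(-k**2 + 4*k - 2)/(3*3**k), as required.
Telescoping: Σ = s_(8) − s_(2) = 41/6561 − (-1/9) = 770/6561.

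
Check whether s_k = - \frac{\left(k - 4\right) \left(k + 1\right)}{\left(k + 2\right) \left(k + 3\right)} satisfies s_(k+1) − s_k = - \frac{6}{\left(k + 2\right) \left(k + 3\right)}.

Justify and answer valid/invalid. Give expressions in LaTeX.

s_(k+1) = -(k - 3)*(k + 2)/((k + 3)*(k + 4))
s_(k+1) − s_k = 4*(-2*k - 1)/(k**3 + 9*k**2 + 26*k + 24)
(s_(k+1) − s_k) − t_k = 2*(10 - k)/(k**3 + 9*k**2 + 26*k + 24)

Invalid: residual \frac{2 \left(10 - k\right)}{k^{3} + 9 k^{2} + 26 k + 24} ≠ 0.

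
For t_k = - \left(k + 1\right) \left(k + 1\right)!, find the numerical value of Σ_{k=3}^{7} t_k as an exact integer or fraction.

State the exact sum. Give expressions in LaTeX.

t_(k+1)/t_k = (k + 2)**2/(k + 1).
So A=k + 2 and B=1, with C=k + 1.
Solve (k + 2)·f(k+1) − (1)·f(k) = k + 1.
deg f ≤ 0 (via 1,0,1).
Match coefficients ⇒ f(k) = 1.
R(k) = B(k−1)·f(k)/C(k) = 1/(k + 1); s_k = R·t_k = -factorial(k + 1).
s_(k+1) − s_k = -(k + 1)*factorial(k + 1) = t_k.
Sum = s_(8) − s_(3); s_(8) = -362880, s_(3) = -24 ⇒ -362856.

Σ = -362856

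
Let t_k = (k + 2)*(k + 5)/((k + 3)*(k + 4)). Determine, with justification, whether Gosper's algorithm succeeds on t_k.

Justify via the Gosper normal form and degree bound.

Yes. s_k = k*(3*k + 7)/(3*(k + 3)).

Step 1: r(k) = (k + 3)**2*(k + 6)/((k + 2)*(k + 5)**2).
Take A(k)=k + 3, B(k)=k + 5, C(k)=k**2 + 7*k + 10.
Key eq: (k + 3)·f(k+1) = (k + 4)·f(k) + (k**2 + 7*k + 10).
deg f ≤ 2 (via 1,1,2).
Match coefficients ⇒ f(k) = k*(3*k + 7)/3.
Get s_k = R·t_k = k*(3*k + 7)/(3*(k + 3)) with R(k) = B(k−1)f(k)/C(k) = k*(k + 4)*(3*k + 7)/(3*(k + 2)*(k + 5)).
Check: Δs_k = (k**2 + 7*k + 10)/(k**2 + 7*k + 12). ✓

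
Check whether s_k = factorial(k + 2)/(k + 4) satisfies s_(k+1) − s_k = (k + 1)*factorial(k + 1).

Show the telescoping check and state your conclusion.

Invalid: residual -2*(k**2 + 5*k + 3)*factorial(k + 1)/((k + 4)*(k + 5)) ≠ 0.

s_(k+1) = factorial(k + 3)/(k + 5)
s_(k+1) − s_k = (k**2 + 6*k + 7)*factorial(k + 2)/((k + 4)*(k + 5))
(s_(k+1) − s_k) − t_k = -2*(k**2 + 5*k + 3)*factorial(k + 1)/((k + 4)*(k + 5))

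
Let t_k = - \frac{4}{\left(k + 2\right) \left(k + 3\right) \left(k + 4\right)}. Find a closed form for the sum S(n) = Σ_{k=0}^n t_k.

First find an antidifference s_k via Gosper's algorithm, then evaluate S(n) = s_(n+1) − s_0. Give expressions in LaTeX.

The ratio is (k + 2)/(k + 5).
A = k + 2, B = k + 5, C = 1.
Solve (k + 2)·f(k+1) − (k + 4)·f(k) = 1.
Bound: deg f ≤ 2.
Coefficient equations give f(k) = k*(k + 5)/12.
Then R = B(k−1)f/C = k*(k + 4)*(k + 5)/12, so s_k = R(k)·t_k = k*(-k - 5)/(3*(k + 2)*(k + 3)).
Check: Δs_k = -4/(k**3 + 9*k**2 + 26*k + 24). ✓
s_(n+1) = (-n**2 - 7*n - 6)/(3*(n**2 + 7*n + 12)) and s_(0) = 0, so S(n) = (-n**2 - 7*n - 6)/(3*(n**2 + 7*n + 12)).

S(n) = \frac{- n^{2} - 7 n - 6}{3 \left(n^{2} + 7 n + 12\right)}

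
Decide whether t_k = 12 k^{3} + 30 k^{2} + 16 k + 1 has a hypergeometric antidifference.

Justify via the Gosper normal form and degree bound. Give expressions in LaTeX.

Yes. s_k = k \left(3 k^{3} + 4 k^{2} - 4 k - 2\right).

Compute t_(k+1)/t_k: get (12*k**3 + 66*k**2 + 112*k + 59)/(12*k**3 + 30*k**2 + 16*k + 1).
A = 1, B = 1, C = k**3 + 5*k**2/2 + 4*k/3 + 1/12.
Key eq: (1)·f(k+1) = (1)·f(k) + (k**3 + 5*k**2/2 + 4*k/3 + 1/12).
From deg A=0, deg B=0, deg C=3: d=4.
Solving with deg f ≤ 4: f(k) = k*(3*k**3 + 4*k**2 - 4*k - 2)/12.
R(k) = B(k−1)·f(k)/C(k) = k*(3*k**3 + 4*k**2 - 4*k - 2)/(12*k**3 + 30*k**2 + 16*k + 1); s_k = R·t_k = k*(3*k**3 + 4*k**2 - 4*k - 2).
Δs = 12*k**3 + 30*k**2 + 16*k + 1, as required.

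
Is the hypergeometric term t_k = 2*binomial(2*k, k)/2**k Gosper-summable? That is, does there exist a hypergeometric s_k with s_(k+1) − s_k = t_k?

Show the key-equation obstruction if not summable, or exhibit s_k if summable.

No — t_k has no hypergeometric antidifference.

The ratio is (2*k + 1)/(k + 1).
So A=2*k + 1 and B=k + 1, with C=1.
Key eq: (2*k + 1)·f(k+1) = (k)·f(k) + (1).
deg f ≤ -1 (via 1,1,0).
Bound -1 < 0, so the key equation has no polynomial solution.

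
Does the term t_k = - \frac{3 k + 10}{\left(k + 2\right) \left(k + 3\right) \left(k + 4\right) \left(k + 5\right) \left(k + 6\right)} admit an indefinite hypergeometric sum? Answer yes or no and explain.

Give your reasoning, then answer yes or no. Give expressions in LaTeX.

Yes. s_k = \frac{k \left(- k^{2} - 11 k - 38\right)}{40 \left(k^{3} + 11 k^{2} + 38 k + 40\right)}.

Compute t_(k+1)/t_k: get (k + 2)*(3*k + 13)/((k + 7)*(3*k + 10)).
Factor: A=k + 2; B=k + 7; C=k + 10/3.
Set up (k + 2)·f(k+1) − (k + 6)·f(k) − (k + 10/3) = 0.
From deg A=1, deg B=1, deg C=1: d=4.
Solving with deg f ≤ 4: f(k) = k*(k + 3)*(k**2 + 11*k + 38)/120.
Then R = B(k−1)f/C = k*(k + 3)*(k + 6)*(k**2 + 11*k + 38)/(40*(3*k + 10)), so s_k = R(k)·t_k = k*(-k**2 - 11*k - 38)/(40*(k**3 + 11*k**2 + 38*k + 40)).
s_(k+1) − s_k = (-3*k - 10)/(k**5 + 20*k**4 + 155*k**3 + 580*k**2 + 1044*k + 720) = t_k.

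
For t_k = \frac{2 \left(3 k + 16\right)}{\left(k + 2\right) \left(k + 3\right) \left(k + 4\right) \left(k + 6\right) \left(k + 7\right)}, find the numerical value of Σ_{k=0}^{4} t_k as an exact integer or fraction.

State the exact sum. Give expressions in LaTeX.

t_(k+1)/t_k = (k + 2)*(k + 6)*(3*k + 19)/((k + 5)*(k + 8)*(3*k + 16)).
Gosper form: A/B · C(k+1)/C(k) with A=k + 2, B=k + 8, C=k**2 + 31*k/3 + 80/3.
Solve (k + 2)·f(k+1) − (k + 7)·f(k) = k**2 + 31*k/3 + 80/3.
Degrees (1,1,2) ⇒ d ≤ 5.
Match coefficients ⇒ f(k) = k*(k + 4)*(k + 5)*(k**2 + 11*k + 36)/108.
Get s_k = R·t_k = k*(k**2 + 11*k + 36)/(18*(k**3 + 11*k**2 + 36*k + 36)) with R(k) = B(k−1)f(k)/C(k) = k*(k + 4)*(k + 7)*(k**2 + 11*k + 36)/(36*(3*k + 16)).
Verify: 2*(3*k + 16)/(k**5 + 22*k**4 + 185*k**3 + 740*k**2 + 1404*k + 1008) matches t_k.
Evaluate s at k=5 and k=0: 145/2772 and 0; difference 145/2772.

Σ = 145/2772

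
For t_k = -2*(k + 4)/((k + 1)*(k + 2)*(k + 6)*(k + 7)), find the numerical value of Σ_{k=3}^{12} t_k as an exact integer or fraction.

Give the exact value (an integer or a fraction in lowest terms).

Σ = -115/4788

Step 1: r(k) = (k + 1)*(k + 5)*(k + 6)/((k + 3)*(k + 4)*(k + 8)).
Take A(k)=k + 1, B(k)=k + 8, C(k)=k**4 + 16*k**3 + 95*k**2 + 248*k + 240.
Set up (k + 1)·f(k+1) − (k + 7)·f(k) − (k**4 + 16*k**3 + 95*k**2 + 248*k + 240) = 0.
d = 6 from the (1,1,4) case.
Solve for f: f(k) = k*(k + 2)*(k + 3)*(k + 4)*(k + 5)*(k + 7)/12 (degree 6 ≤ 6).
Get s_k = R·t_k = k*(-k - 7)/(6*(k**2 + 7*k + 6)) with R(k) = B(k−1)f(k)/C(k) = k*(k + 2)*(k + 7)**2/(12*(k + 4)).
Verify: 2*(-k - 4)/(k**4 + 16*k**3 + 83*k**2 + 152*k + 84) matches t_k.
Sum = s_(13) − s_(3); s_(13) = -65/399, s_(3) = -5/36 ⇒ -115/4788.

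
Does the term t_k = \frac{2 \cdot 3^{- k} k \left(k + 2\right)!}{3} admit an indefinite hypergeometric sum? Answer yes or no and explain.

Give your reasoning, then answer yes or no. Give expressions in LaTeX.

Ratio r(k) = (k + 1)*(k + 3)/(3*k).
Gosper form: A/B · C(k+1)/C(k) with A=k/3 + 1, B=1, C=k.
Need (k/3 + 1)·f(k+1) − (1)·f(k) = k.
deg f ≤ 0 (via 1,0,1).
A polynomial solution: f(k) = 3.
R(k) = B(k−1)·f(k)/C(k) = 3/k; s_k = R·t_k = 2*factorial(k + 2)/3**k.
Check: Δs_k = 2*k*factorial(k + 2)/(3*3**k). ✓

Yes. s_k = 2 \cdot 3^{- k} \left(k + 2\right)!.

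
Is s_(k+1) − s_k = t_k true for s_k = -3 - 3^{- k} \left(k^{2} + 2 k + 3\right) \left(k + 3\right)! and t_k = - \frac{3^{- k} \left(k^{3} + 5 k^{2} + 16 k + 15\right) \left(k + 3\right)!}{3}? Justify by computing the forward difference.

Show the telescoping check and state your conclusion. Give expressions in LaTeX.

s_(k+1) = -3**(-k - 1)*(2*k + (k + 1)**2 + 5)*factorial(k + 4) - 3
s_(k+1) − s_k = -(k**3 + 5*k**2 + 16*k + 15)*factorial(k + 3)/(3*3**k)
(s_(k+1) − s_k) − t_k = 0

valid; difference matches t_k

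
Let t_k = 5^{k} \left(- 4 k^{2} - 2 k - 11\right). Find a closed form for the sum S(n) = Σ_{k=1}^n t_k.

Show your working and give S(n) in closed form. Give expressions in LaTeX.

S(n) = - 5 \cdot 5^{n} n^{2} - 15 \cdot 5^{n} + 15

t_(k+1)/t_k = 5*(4*k**2 + 10*k + 17)/(4*k**2 + 2*k + 11).
Normal form (A,B,C) = (5, 1, k**2 + k/2 + 11/4).
Solve (5)·f(k+1) − (1)·f(k) = k**2 + k/2 + 11/4.
Bound: deg f ≤ 2.
Solving with deg f ≤ 2: f(k) = (k**2 - 2*k + 4)/4.
Then R = B(k−1)f/C = (k**2 - 2*k + 4)/(4*k**2 + 2*k + 11), so s_k = R(k)·t_k = 5**k*(-k**2 + 2*k - 4).
Check: Δs_k = 5**k*(-4*k**2 - 2*k - 11). ✓
Evaluate: s_(n+1) = 5**(n + 1)*(-n**2 - 3); subtract s_(1) = -15 ⇒ S(n) = -5*5**n*n**2 - 15*5**n + 15.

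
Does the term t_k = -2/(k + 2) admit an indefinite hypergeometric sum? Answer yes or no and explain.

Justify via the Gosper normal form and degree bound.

Compute t_(k+1)/t_k: get (k + 2)/(k + 3).
Take A(k)=k + 2, B(k)=k + 3, C(k)=1.
Solve (k + 2)·f(k+1) − (k + 2)·f(k) = 1.
From deg A=1, deg B=1, deg C=0: d=0.
Put f(k) = c0: A·f(k+1) − B(k−1)·f(k) − C = -1; need -1 = 0 — inconsistent ⇒ no f, not summable.

No — the linear system for f has no solution.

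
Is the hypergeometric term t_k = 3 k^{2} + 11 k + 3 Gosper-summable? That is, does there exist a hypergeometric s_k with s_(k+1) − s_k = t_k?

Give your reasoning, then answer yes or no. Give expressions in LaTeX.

r(k) = (3*k**2 + 17*k + 17)/(3*k**2 + 11*k + 3) after simplifying.
So A=1 and B=1, with C=k**2 + 11*k/3 + 1.
Need (1)·f(k+1) − (1)·f(k) = k**2 + 11*k/3 + 1.
d = 3 from the (0,0,2) case.
A polynomial solution: f(k) = k*(k**2 + 4*k - 2)/3.
Then R = B(k−1)f/C = k*(k**2 + 4*k - 2)/(3*k**2 + 11*k + 3), so s_k = R(k)·t_k = k*(k**2 + 4*k - 2).
Verify: 3*k**2 + 11*k + 3 matches t_k.

Yes. s_k = k \left(k^{2} + 4 k - 2\right).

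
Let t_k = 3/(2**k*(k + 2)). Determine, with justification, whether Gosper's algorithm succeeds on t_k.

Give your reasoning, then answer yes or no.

t_(k+1)/t_k = (k + 2)/(2*(k + 3)).
So A=k/2 + 1 and B=k + 3, with C=1.
f must satisfy (k/2 + 1)·f(k+1) − (k + 2)·f(k) = 1.
Bound: deg f ≤ -1.
deg f ≤ -1 is impossible — no certificate.

No — t_k has no hypergeometric antidifference.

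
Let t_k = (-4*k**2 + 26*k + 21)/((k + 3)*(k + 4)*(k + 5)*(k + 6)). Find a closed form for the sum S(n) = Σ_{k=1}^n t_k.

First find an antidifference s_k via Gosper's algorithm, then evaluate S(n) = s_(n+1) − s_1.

S(n) = n*(-n**2 + 145*n + 286)/(40*(n**3 + 15*n**2 + 74*n + 120))

Step 1: r(k) = (k + 3)*(26*k - 4*(k + 1)**2 + 47)/((k + 7)*(-4*k**2 + 26*k + 21)).
Gosper form: A/B · C(k+1)/C(k) with A=k + 3, B=k + 7, C=k**2 - 13*k/2 - 21/4.
Solve (k + 3)·f(k+1) − (k + 6)·f(k) = k**2 - 13*k/2 - 21/4.
d = 3 from the (1,1,2) case.
Solving with deg f ≤ 3: f(k) = -k*(k**2 + 132*k + 77)/120.
Certificate R = B(k−1)f/C = -k*(k + 6)*(k**2 + 132*k + 77)/(30*(4*k**2 - 26*k - 21)) gives s_k = k*(k**2 + 132*k + 77)/(30*(k + 3)*(k + 4)*(k + 5)).
s_(k+1) − s_k = (-4*k**2 + 26*k + 21)/(k**4 + 18*k**3 + 119*k**2 + 342*k + 360) = t_k.
Telescope: S(n) = s_(n+1) − s_(1) = (n**3 + 135*n**2 + 344*n + 210)/(30*(n**3 + 15*n**2 + 74*n + 120)) − (7/120) = n*(-n**2 + 145*n + 286)/(40*(n**3 + 15*n**2 + 74*n + 120)).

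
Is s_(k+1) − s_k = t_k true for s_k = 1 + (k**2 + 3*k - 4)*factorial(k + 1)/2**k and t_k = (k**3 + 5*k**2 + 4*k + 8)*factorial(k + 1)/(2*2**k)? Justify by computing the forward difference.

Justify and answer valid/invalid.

valid (s_(k+1) − s_k reduces to t_k)

s_(k+1) = 2**(-k - 1)*(3*k + (k + 1)**2 - 1)*factorial(k + 2) + 1
s_(k+1) − s_k = (k**3 + 5*k**2 + 4*k + 8)*factorial(k + 1)/(2*2**k)
(s_(k+1) − s_k) − t_k = 0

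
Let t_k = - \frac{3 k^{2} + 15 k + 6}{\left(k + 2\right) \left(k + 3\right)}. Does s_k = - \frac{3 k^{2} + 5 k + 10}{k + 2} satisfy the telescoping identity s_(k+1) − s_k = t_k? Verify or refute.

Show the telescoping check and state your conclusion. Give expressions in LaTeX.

valid; difference matches t_k

s_(k+1) = (-3*k**2 - 11*k - 18)/(k + 3)
s_(k+1) − s_k = 3*(-k**2 - 5*k - 2)/(k**2 + 5*k + 6)
(s_(k+1) − s_k) − t_k = 0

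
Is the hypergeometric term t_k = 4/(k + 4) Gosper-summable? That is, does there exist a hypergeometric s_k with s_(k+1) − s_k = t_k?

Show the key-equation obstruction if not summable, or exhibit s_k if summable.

No — key equation has no polynomial f.

Compute t_(k+1)/t_k: get (k + 4)/(k + 5).
So A=k + 4 and B=k + 5, with C=1.
Need (k + 4)·f(k+1) − (k + 4)·f(k) = 1.
Bound: deg f ≤ 0.
f = c0 ⇒ A·f(k+1) − B(k−1)·f(k) − C = -1. The system {-1 = 0} is inconsistent; no antidifference.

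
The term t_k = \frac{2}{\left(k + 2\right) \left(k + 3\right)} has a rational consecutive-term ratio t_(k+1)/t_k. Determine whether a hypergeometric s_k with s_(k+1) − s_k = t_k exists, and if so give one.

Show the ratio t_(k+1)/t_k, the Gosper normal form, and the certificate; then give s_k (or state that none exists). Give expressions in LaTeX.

The ratio is (k + 2)/(k + 4).
Gosper form: A/B · C(k+1)/C(k) with A=k + 2, B=k + 4, C=1.
Need (k + 2)·f(k+1) − (k + 3)·f(k) = 1.
deg f ≤ 1 (via 1,1,0).
Match coefficients ⇒ f(k) = k/2.
R(k) = B(k−1)·f(k)/C(k) = k*(k + 3)/2; s_k = R·t_k = k/(k + 2).
s_(k+1) − s_k = 2/(k**2 + 5*k + 6) = t_k.

s_k = \frac{k}{k + 2}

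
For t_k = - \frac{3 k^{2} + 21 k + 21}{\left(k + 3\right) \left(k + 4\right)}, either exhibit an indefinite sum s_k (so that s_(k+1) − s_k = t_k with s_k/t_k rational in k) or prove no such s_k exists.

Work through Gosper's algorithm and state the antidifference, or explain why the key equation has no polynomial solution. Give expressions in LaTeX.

Compute t_(k+1)/t_k: get (k + 3)*(7*k + (k + 1)**2 + 14)/((k + 5)*(k**2 + 7*k + 7)).
A = k + 3, B = k + 5, C = k**2 + 7*k + 7.
f must satisfy (k + 3)·f(k+1) − (k + 4)·f(k) = k**2 + 7*k + 7.
deg f ≤ 2 (via 1,1,2).
Match coefficients ⇒ f(k) = k*(3*k + 4)/3.
Then R = B(k−1)f/C = k*(k + 4)*(3*k + 4)/(3*(k**2 + 7*k + 7)), so s_k = R(k)·t_k = -k*(3*k + 4)/(k + 3).
Verify: 3*(-k**2 - 7*k - 7)/(k**2 + 7*k + 12) matches t_k.

s_k = - \frac{k \left(3 k + 4\right)}{k + 3}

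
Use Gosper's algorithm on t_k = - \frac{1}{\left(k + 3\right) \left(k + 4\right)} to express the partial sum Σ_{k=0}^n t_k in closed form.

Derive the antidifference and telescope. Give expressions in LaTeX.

Ratio r(k) = (k + 3)/(k + 5).
Factor: A=k + 3; B=k + 5; C=1.
Set up (k + 3)·f(k+1) − (k + 4)·f(k) − (1) = 0.
From deg A=1, deg B=1, deg C=0: d=1.
Match coefficients ⇒ f(k) = k/3.
R(k) = B(k−1)·f(k)/C(k) = k*(k + 4)/3; s_k = R·t_k = -k/(3*k + 9).
Check: Δs_k = -1/(k**2 + 7*k + 12). ✓
Evaluate: s_(n+1) = (-n - 1)/(3*(n + 4)); subtract s_(0) = 0 ⇒ S(n) = (-n - 1)/(3*(n + 4)).

S(n) = \frac{- n - 1}{3 \left(n + 4\right)}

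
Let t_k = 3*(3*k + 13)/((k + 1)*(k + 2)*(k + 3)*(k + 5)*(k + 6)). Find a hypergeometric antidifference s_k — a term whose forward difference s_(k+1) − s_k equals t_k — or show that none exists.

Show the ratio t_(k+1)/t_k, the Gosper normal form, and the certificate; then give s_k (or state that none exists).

t_(k+1)/t_k = (k + 1)*(k + 5)*(3*k + 16)/((k + 4)*(k + 7)*(3*k + 13)).
A = k + 1, B = k + 7, C = k**2 + 25*k/3 + 52/3.
Solve (k + 1)·f(k+1) − (k + 6)·f(k) = k**2 + 25*k/3 + 52/3.
deg f ≤ 5 (via 1,1,2).
Coefficient equations give f(k) = k*(k + 3)*(k + 4)*(k**2 + 8*k + 17)/30.
Get s_k = R·t_k = 3*k*(k**2 + 8*k + 17)/(10*(k**3 + 8*k**2 + 17*k + 10)) with R(k) = B(k−1)f(k)/C(k) = k*(k + 3)*(k + 6)*(k**2 + 8*k + 17)/(10*(3*k + 13)).
Verify: 3*(3*k + 13)/(k**5 + 17*k**4 + 107*k**3 + 307*k**2 + 396*k + 180) matches t_k.

s_k = 3*k*(k**2 + 8*k + 17)/(10*(k**3 + 8*k**2 + 17*k + 10))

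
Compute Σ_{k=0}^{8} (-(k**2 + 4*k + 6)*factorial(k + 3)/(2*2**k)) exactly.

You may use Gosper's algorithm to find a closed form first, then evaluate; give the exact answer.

Step 1: r(k) = (k + 4)*(4*k + (k + 1)**2 + 10)/(2*(k**2 + 4*k + 6)).
Take A(k)=k/2 + 2, B(k)=1, C(k)=k**2 + 4*k + 6.
Set up (k/2 + 2)·f(k+1) − (1)·f(k) − (k**2 + 4*k + 6) = 0.
Bound: deg f ≤ 1.
Solving with deg f ≤ 1: f(k) = 2*(k + 1).
R(k) = B(k−1)·f(k)/C(k) = 2*(k + 1)/(k**2 + 4*k + 6); s_k = R·t_k = -(k + 1)*factorial(k + 3)/2**k.
Δs = -(k**2 + 4*k + 6)*factorial(k + 3)/(2*2**k), as required.
Σ_(k=0)^(8) t_k = s_(9) − s_(0) = -9355500 − (-6) = -9355494.

Σ = -9355494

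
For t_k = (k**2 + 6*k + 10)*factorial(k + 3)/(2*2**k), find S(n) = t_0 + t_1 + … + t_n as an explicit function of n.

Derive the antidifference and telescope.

t_(k+1)/t_k = (k + 4)*(6*k + (k + 1)**2 + 16)/(2*(k**2 + 6*k + 10)).
A = k/2 + 2, B = 1, C = k**2 + 6*k + 10.
Set up (k/2 + 2)·f(k+1) − (1)·f(k) − (k**2 + 6*k + 10) = 0.
From deg A=1, deg B=0, deg C=2: d=1.
Match coefficients ⇒ f(k) = 2*(k + 3).
Certificate R = B(k−1)f/C = 2*(k + 3)/(k**2 + 6*k + 10) gives s_k = (k + 3)*factorial(k + 3)/2**k.
Check: Δs_k = (k**2 + 6*k + 10)*factorial(k + 3)/(2*2**k). ✓
Σ_(k=0)^n t_k = s_(n+1) − s_(0) = (2**(-n - 1)*(n + 4)*factorial(n + 4)) − (18), i.e. -18 + n*factorial(n + 4)/(2*2**n) + 2*factorial(n + 4)/2**n.

S(n) = -18 + n*factorial(n + 4)/(2*2**n) + 2*factorial(n + 4)/2**n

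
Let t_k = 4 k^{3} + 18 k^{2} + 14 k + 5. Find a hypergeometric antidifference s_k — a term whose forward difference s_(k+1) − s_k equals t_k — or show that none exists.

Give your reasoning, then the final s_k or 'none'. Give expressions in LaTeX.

s_k = k \left(k^{3} + 4 k^{2} - k + 1\right)

Step 1: r(k) = (4*k**3 + 30*k**2 + 62*k + 41)/(4*k**3 + 18*k**2 + 14*k + 5).
Take A(k)=1, B(k)=1, C(k)=k**3 + 9*k**2/2 + 7*k/2 + 5/4.
f must satisfy (1)·f(k+1) − (1)·f(k) = k**3 + 9*k**2/2 + 7*k/2 + 5/4.
deg f ≤ 4 (via 0,0,3).
A polynomial solution: f(k) = k*(k**3 + 4*k**2 - k + 1)/4.
Then R = B(k−1)f/C = k*(k**3 + 4*k**2 - k + 1)/(4*k**3 + 18*k**2 + 14*k + 5), so s_k = R(k)·t_k = k*(k**3 + 4*k**2 - k + 1).
s_(k+1) − s_k = 4*k**3 + 18*k**2 + 14*k + 5 = t_k.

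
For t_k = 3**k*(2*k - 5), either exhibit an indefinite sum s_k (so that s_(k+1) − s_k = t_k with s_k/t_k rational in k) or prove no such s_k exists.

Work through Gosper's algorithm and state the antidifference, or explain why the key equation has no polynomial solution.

Step 1: r(k) = 3*(2*k - 3)/(2*k - 5).
So A=3 and B=1, with C=k - 5/2.
Key eq: (3)·f(k+1) = (1)·f(k) + (k - 5/2).
Degrees (0,0,1) ⇒ d ≤ 1.
Match coefficients ⇒ f(k) = (k - 4)/2.
R(k) = B(k−1)·f(k)/C(k) = (k - 4)/(2*k - 5); s_k = R·t_k = 3**k*(k - 4).
s_(k+1) − s_k = 3**k*(2*k - 5) = t_k.

s_k = 3**k*(k - 4)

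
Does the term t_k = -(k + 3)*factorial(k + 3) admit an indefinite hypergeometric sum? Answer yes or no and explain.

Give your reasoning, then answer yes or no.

Yes. s_k = -factorial(k + 3).

Compute t_(k+1)/t_k: get (k + 4)**2/(k + 3).
Normal form (A,B,C) = (k + 4, 1, k + 3).
Set up (k + 4)·f(k+1) − (1)·f(k) − (k + 3) = 0.
Degrees (1,0,1) ⇒ d ≤ 0.
Solving with deg f ≤ 0: f(k) = 1.
Certificate R = B(k−1)f/C = 1/(k + 3) gives s_k = -factorial(k + 3).
s_(k+1) − s_k = -(k + 3)*factorial(k + 3) = t_k.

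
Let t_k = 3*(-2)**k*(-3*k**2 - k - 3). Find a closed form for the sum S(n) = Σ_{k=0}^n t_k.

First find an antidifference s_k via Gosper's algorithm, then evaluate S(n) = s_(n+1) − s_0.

Step 1: r(k) = 2*(-3*k**2 - 7*k - 7)/(3*k**2 + k + 3).
Factor: A=-2; B=1; C=k**2 + k/3 + 1.
Solve (-2)·f(k+1) − (1)·f(k) = k**2 + k/3 + 1.
Degrees (0,0,2) ⇒ d ≤ 2.
Solving with deg f ≤ 2: f(k) = -(k**2 - k + 1)/3.
Certificate R = B(k−1)f/C = -(k**2 - k + 1)/(3*k**2 + k + 3) gives s_k = 3*(-2)**k*(k**2 - k + 1).
s_(k+1) − s_k = 3*(-2)**k*(-3*k**2 - k - 3) = t_k.
Evaluate: s_(n+1) = 6*(-2)**n*(-n**2 - n - 1); subtract s_(0) = 3 ⇒ S(n) = -6*(-2)**n*n**2 - 6*(-2)**n*n - 6*(-2)**n - 3.

S(n) = -6*(-2)**n*n**2 - 6*(-2)**n*n - 6*(-2)**n - 3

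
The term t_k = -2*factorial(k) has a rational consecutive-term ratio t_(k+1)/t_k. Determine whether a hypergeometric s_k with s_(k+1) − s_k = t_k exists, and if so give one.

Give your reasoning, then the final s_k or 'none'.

r(k) = k + 1 after simplifying.
Factor: A=k + 1; B=1; C=1.
Set up (k + 1)·f(k+1) − (1)·f(k) − (1) = 0.
Degrees (1,0,0) ⇒ d ≤ -1.
Bound -1 < 0, so the key equation has no polynomial solution.

not Gosper-summable; s_k does not exist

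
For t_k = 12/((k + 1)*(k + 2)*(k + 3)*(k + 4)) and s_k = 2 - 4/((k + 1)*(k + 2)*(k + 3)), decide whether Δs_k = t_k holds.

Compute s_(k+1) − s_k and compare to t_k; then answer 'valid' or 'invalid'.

Valid: the claim telescopes to t_k.

s_(k+1) = 2 - 4/((k + 2)*(k + 3)*(k + 4))
s_(k+1) − s_k = 12/((k + 1)*(k + 2)*(k + 3)*(k + 4))
(s_(k+1) − s_k) − t_k = 0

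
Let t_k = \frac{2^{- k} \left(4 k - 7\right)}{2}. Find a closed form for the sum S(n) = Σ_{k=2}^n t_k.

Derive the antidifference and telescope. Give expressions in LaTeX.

S(n) = 2^{- n - 2} \left(5 \cdot 2^{n} - 8 n - 2\right)

Ratio r(k) = (4*k - 3)/(2*(4*k - 7)).
Gosper form: A/B · C(k+1)/C(k) with A=1/2, B=1, C=k - 7/4.
Need (1/2)·f(k+1) − (1)·f(k) = k - 7/4.
From deg A=0, deg B=0, deg C=1: d=1.
Solve for f: f(k) = -(4*k - 3)/2 (degree 1 ≤ 1).
Get s_k = R·t_k = (3 - 4*k)/2**k with R(k) = B(k−1)f(k)/C(k) = -2*(4*k - 3)/(4*k - 7).
s_(k+1) − s_k = (4*k - 7)/(2*2**k) = t_k.
s_(n+1) = 2**(-n - 1)*(-4*n - 1) and s_(2) = -5/4, so S(n) = 2**(-n - 2)*(5*2**n - 8*n - 2).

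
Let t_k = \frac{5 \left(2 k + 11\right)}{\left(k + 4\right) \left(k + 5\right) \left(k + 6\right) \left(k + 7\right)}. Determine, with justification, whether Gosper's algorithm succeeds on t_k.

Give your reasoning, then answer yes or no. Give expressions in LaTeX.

Yes. s_k = \frac{5 k \left(k + 10\right)}{24 \left(k^{2} + 10 k + 24\right)}.

t_(k+1)/t_k = (k + 4)*(2*k + 13)/((k + 8)*(2*k + 11)).
Gosper form: A/B · C(k+1)/C(k) with A=k + 4, B=k + 8, C=k + 11/2.
Need (k + 4)·f(k+1) − (k + 7)·f(k) = k + 11/2.
From deg A=1, deg B=1, deg C=1: d=3.
Coefficient equations give f(k) = k*(k + 5)*(k + 10)/48.
Certificate R = B(k−1)f/C = k*(k + 5)*(k + 7)*(k + 10)/(24*(2*k + 11)) gives s_k = 5*k*(k + 10)/(24*(k**2 + 10*k + 24)).
Verify: 5*(2*k + 11)/(k**4 + 22*k**3 + 179*k**2 + 638*k + 840) matches t_k.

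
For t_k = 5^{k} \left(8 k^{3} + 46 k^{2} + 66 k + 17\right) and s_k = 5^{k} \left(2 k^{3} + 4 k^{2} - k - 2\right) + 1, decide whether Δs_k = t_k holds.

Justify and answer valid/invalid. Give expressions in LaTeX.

s_(k+1) = 5**(k + 1)*(-k + 2*(k + 1)**3 + 4*(k + 1)**2 - 3) + 1
s_(k+1) − s_k = 5**k*(8*k**3 + 46*k**2 + 66*k + 17)
(s_(k+1) − s_k) − t_k = 0

Valid: the claim telescopes to t_k.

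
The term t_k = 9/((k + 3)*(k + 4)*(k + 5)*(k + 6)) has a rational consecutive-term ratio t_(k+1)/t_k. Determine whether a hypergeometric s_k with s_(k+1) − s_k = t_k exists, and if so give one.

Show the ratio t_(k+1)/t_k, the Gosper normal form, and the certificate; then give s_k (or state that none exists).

t_(k+1)/t_k = (k + 3)/(k + 7).
Gosper form: A/B · C(k+1)/C(k) with A=k + 3, B=k + 7, C=1.
Key eq: (k + 3)·f(k+1) = (k + 6)·f(k) + (1).
From deg A=1, deg B=1, deg C=0: d=3.
A polynomial solution: f(k) = k*(k**2 + 12*k + 47)/180.
Certificate R = B(k−1)f/C = k*(k + 6)*(k**2 + 12*k + 47)/180 gives s_k = k*(k**2 + 12*k + 47)/(20*(k + 3)*(k + 4)*(k + 5)).
Verify: 9/(k**4 + 18*k**3 + 119*k**2 + 342*k + 360) matches t_k.

s_k = k*(k**2 + 12*k + 47)/(20*(k + 3)*(k + 4)*(k + 5))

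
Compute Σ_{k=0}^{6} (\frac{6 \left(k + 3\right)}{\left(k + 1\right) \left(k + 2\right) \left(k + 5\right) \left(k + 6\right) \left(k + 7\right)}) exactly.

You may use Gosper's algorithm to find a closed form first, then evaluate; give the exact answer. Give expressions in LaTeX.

Σ = 203/3120

r(k) = (k + 1)*(k + 4)*(k + 5)/((k + 3)**2*(k + 8)) after simplifying.
Factor: A=k + 1; B=k + 8; C=k**3 + 10*k**2 + 33*k + 36.
Need (k + 1)·f(k+1) − (k + 7)·f(k) = k**3 + 10*k**2 + 33*k + 36.
Bound: deg f ≤ 6.
Solve for f: f(k) = k*(k + 2)*(k + 3)*(k + 4)*(k**2 + 12*k + 41)/90 (degree 6 ≤ 6).
Get s_k = R·t_k = k*(k**2 + 12*k + 41)/(15*(k**3 + 12*k**2 + 41*k + 30)) with R(k) = B(k−1)f(k)/C(k) = k*(k + 2)*(k + 7)*(k**2 + 12*k + 41)/(90*(k + 3)).
Δs = 6*(k + 3)/(k**5 + 21*k**4 + 163*k**3 + 567*k**2 + 844*k + 420), as required.
Evaluate s at k=7 and k=0: 203/3120 and 0; difference 203/3120.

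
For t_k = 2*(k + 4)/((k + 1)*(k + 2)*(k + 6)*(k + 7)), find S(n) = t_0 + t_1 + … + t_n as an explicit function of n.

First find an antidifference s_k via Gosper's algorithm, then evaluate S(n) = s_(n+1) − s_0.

S(n) = (n**2 + 9*n + 8)/(6*(n**2 + 9*n + 14))

r(k) = (k + 1)*(k + 5)*(k + 6)/((k + 3)*(k + 4)*(k + 8)) after simplifying.
So A=k + 1 and B=k + 8, with C=k**4 + 16*k**3 + 95*k**2 + 248*k + 240.
Set up (k + 1)·f(k+1) − (k + 7)·f(k) − (k**4 + 16*k**3 + 95*k**2 + 248*k + 240) = 0.
From deg A=1, deg B=1, deg C=4: d=6.
Solve for f: f(k) = k*(k + 2)*(k + 3)*(k + 4)*(k + 5)*(k + 7)/12 (degree 6 ≤ 6).
Certificate R = B(k−1)f/C = k*(k + 2)*(k + 7)**2/(12*(k + 4)) gives s_k = k*(k + 7)/(6*(k**2 + 7*k + 6)).
Verify: 2*(k + 4)/(k**4 + 16*k**3 + 83*k**2 + 152*k + 84) matches t_k.
Σ_(k=0)^n t_k = s_(n+1) − s_(0) = ((n**2 + 9*n + 8)/(6*(n**2 + 9*n + 14))) − (0), i.e. (n**2 + 9*n + 8)/(6*(n**2 + 9*n + 14)).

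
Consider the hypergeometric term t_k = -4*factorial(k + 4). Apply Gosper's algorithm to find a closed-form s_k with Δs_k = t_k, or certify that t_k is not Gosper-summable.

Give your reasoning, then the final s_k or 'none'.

Compute t_(k+1)/t_k: get k + 5.
So A=k + 5 and B=1, with C=1.
Solve (k + 5)·f(k+1) − (1)·f(k) = 1.
d = -1 from the (1,0,0) case.
deg f ≤ -1 is impossible — no certificate.

none (Gosper's algorithm certifies no s_k)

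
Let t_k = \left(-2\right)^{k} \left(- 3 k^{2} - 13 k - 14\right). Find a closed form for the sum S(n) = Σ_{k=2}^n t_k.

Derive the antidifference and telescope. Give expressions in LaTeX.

The ratio is 2*(-3*k**2 - 19*k - 30)/(3*k**2 + 13*k + 14).
Normal form (A,B,C) = (-2, 1, k**2 + 13*k/3 + 14/3).
f must satisfy (-2)·f(k+1) − (1)·f(k) = k**2 + 13*k/3 + 14/3.
Bound: deg f ≤ 2.
Match coefficients ⇒ f(k) = -(k + 1)*(k + 2)/3.
R(k) = B(k−1)·f(k)/C(k) = -(k + 1)/(3*k + 7); s_k = R·t_k = (-2)**k*(k**2 + 3*k + 2).
Verify: (-2)**k*(-3*k**2 - 13*k - 14) matches t_k.
Σ_(k=2)^n t_k = s_(n+1) − s_(2) = ((-2)**(n + 1)*(n**2 + 5*n + 6)) − (48), i.e. -2*(-2)**n*n**2 - 10*(-2)**n*n + 6*(-2)**(n + 1) - 48.

S(n) = - 2 \left(-2\right)^{n} n^{2} - 10 \left(-2\right)^{n} n + 6 \left(-2\right)^{n + 1} - 48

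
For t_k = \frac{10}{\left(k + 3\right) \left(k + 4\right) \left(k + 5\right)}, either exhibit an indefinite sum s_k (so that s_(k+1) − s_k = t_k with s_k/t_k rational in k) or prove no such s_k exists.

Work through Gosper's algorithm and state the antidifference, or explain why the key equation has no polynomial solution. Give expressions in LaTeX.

t_(k+1)/t_k = (k + 3)/(k + 6).
Take A(k)=k + 3, B(k)=k + 6, C(k)=1.
f must satisfy (k + 3)·f(k+1) − (k + 5)·f(k) = 1.
Degrees (1,1,0) ⇒ d ≤ 2.
A polynomial solution: f(k) = k*(k + 7)/24.
Certificate R = B(k−1)f/C = k*(k + 5)*(k + 7)/24 gives s_k = 5*k*(k + 7)/(12*(k + 3)*(k + 4)).
Verify: 10/(k**3 + 12*k**2 + 47*k + 60) matches t_k.

s_k = \frac{5 k \left(k + 7\right)}{12 \left(k + 3\right) \left(k + 4\right)}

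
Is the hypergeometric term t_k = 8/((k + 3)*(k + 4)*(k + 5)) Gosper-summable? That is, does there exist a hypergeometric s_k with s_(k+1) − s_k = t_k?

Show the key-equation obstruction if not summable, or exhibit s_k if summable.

Ratio r(k) = (k + 3)/(k + 6).
Normal form (A,B,C) = (k + 3, k + 6, 1).
Set up (k + 3)·f(k+1) − (k + 5)·f(k) − (1) = 0.
From deg A=1, deg B=1, deg C=0: d=2.
A polynomial solution: f(k) = k*(k + 7)/24.
Certificate R = B(k−1)f/C = k*(k + 5)*(k + 7)/24 gives s_k = k*(k + 7)/(3*(k + 3)*(k + 4)).
s_(k+1) − s_k = 8/(k**3 + 12*k**2 + 47*k + 60) = t_k.

Yes. s_k = k*(k + 7)/(3*(k + 3)*(k + 4)).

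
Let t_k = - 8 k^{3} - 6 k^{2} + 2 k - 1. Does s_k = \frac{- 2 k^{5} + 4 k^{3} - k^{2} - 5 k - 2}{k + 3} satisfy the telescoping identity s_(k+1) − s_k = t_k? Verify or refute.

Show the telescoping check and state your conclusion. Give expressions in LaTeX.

s_(k+1) = (-5*k - 2*(k + 1)**5 + 4*(k + 1)**3 - (k + 1)**2 - 7)/(k + 4)
s_(k+1) − s_k = (-8*k**5 - 50*k**4 - 72*k**3 - 23*k**2 + k - 10)/(k**2 + 7*k + 12)
(s_(k+1) − s_k) − t_k = 2*(6*k**4 + 32*k**3 + 18*k**2 - 8*k + 1)/(k**2 + 7*k + 12)

Invalid: residual \frac{2 \left(6 k^{4} + 32 k^{3} + 18 k^{2} - 8 k + 1\right)}{k^{2} + 7 k + 12} ≠ 0.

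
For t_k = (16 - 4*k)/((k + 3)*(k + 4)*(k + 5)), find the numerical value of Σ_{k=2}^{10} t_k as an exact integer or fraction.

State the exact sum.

Σ = 0

r(k) = (k - 3)*(k + 3)/((k - 4)*(k + 6)) after simplifying.
Normal form (A,B,C) = (k + 3, k + 6, k - 4).
f must satisfy (k + 3)·f(k+1) − (k + 5)·f(k) = k - 4.
From deg A=1, deg B=1, deg C=1: d=2.
Match coefficients ⇒ f(k) = -k*(k + 31)/24.
So s_k = (B(k−1)f/C)·t_k = (-k*(k + 5)*(k + 31)/(24*(k - 4)))·t_k = k*(k + 31)/(6*(k + 3)*(k + 4)).
Δs = 4*(4 - k)/(k**3 + 12*k**2 + 47*k + 60), as required.
Telescoping: Σ = s_(11) − s_(2) = 11/30 − (11/30) = 0.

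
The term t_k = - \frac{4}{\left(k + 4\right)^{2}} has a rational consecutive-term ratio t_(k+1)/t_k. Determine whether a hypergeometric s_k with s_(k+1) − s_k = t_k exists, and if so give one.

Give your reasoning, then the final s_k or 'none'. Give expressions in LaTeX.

Compute t_(k+1)/t_k: get (k + 4)**2/(k + 5)**2.
Take A(k)=k**2 + 8*k + 16, B(k)=k**2 + 10*k + 25, C(k)=1.
Key eq: (k**2 + 8*k + 16)·f(k+1) = (k**2 + 8*k + 16)·f(k) + (1).
From deg A=2, deg B=2, deg C=0: d=0.
Put f(k) = c0: A·f(k+1) − B(k−1)·f(k) − C = -1; need -1 = 0 — inconsistent ⇒ no f, not summable.

none — t_k is not Gosper-summable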